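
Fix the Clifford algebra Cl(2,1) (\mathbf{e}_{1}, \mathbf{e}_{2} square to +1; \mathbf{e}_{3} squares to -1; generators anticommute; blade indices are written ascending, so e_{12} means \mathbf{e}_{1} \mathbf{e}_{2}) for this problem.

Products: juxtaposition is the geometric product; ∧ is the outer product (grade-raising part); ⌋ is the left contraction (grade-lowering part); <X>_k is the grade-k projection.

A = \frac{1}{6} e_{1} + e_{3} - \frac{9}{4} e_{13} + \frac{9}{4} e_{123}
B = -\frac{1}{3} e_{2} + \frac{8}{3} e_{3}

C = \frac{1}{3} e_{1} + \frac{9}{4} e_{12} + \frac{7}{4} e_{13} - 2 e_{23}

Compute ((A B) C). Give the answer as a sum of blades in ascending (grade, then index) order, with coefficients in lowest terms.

step 1: -\frac{8}{3} + 6 e_{1} - \frac{109}{18} e_{12} + \frac{43}{36} e_{13} + \frac{1}{3} e_{23} - \frac{3}{4} e_{123}
step 2: \frac{2455}{144} + \frac{11}{18} e_{1} + \frac{7271}{432} e_{2} + \frac{5093}{432} e_{3} - \frac{323}{36} e_{12} + \frac{241}{36} e_{13} + \frac{2645}{144} e_{23} - \frac{107}{9} e_{123}
Answer: \frac{2455}{144} + \frac{11}{18} e_{1} + \frac{7271}{432} e_{2} + \frac{5093}{432} e_{3} - \frac{323}{36} e_{12} + \frac{241}{36} e_{13} + \frac{2645}{144} e_{23} - \frac{107}{9} e_{123}


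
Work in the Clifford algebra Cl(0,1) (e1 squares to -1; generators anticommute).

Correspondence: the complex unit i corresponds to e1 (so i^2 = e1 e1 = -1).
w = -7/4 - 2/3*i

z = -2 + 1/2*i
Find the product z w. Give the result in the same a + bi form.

In blades: z = -2 + 1/2*e1, w = -7/4 - 2/3*e1.
Distribute z over w term by term (generator squares from the signature, products reordered to ascending indices): (-2)*w = 7/2 + 4/3*e1; (1/2*e1)*w = 1/3 - 7/8*e1.
Sum: 23/6 + 11/24*e1; translating back through the correspondence:
Answer: 23/6 + 11/24*i


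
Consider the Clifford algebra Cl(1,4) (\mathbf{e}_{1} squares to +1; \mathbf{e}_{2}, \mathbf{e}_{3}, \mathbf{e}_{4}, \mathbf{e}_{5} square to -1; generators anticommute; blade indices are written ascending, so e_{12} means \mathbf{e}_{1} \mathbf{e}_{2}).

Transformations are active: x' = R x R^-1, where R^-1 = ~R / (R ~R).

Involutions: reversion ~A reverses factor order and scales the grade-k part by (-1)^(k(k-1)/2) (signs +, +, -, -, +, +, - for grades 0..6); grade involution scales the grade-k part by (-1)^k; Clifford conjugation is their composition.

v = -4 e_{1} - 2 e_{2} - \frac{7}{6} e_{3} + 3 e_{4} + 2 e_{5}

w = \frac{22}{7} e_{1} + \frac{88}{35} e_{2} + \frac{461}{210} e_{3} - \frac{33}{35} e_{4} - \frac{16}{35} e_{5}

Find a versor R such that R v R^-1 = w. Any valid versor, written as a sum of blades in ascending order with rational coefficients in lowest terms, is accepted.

Key observation: q(v) = q(w) = -\frac{85}{36} (sandwiches preserve the norm), so R = v + w = -\frac{6}{7} e_{1} + \frac{18}{35} e_{2} + \frac{36}{35} e_{3} + \frac{72}{35} e_{4} + \frac{54}{35} e_{5} works whenever it is invertible — the component of v along it is kept and (v - w)/2 reverses, sending v to w.
Answer: -\frac{6}{7} e_{1} + \frac{18}{35} e_{2} + \frac{36}{35} e_{3} + \frac{72}{35} e_{4} + \frac{54}{35} e_{5}


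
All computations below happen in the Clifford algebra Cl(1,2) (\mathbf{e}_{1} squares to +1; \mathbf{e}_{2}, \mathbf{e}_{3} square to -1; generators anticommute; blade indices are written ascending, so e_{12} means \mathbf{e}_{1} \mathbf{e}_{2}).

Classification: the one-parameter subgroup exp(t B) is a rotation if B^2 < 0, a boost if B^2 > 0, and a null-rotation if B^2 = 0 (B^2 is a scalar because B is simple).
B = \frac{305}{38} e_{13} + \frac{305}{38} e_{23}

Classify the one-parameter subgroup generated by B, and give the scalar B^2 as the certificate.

B^2 term by term: the squares give (\frac{305}{38})^2*(e_{13})^2 + (\frac{305}{38})^2*(e_{23})^2 = \frac{93025}{1444}*(+1) + \frac{93025}{1444}*(-1) = 0 (each basis 2-blade squares to minus the product of its generators' squares); cross terms between blades sharing an index anticommute and cancel. So B^2 = 0.
Answer: null-rotation, certificate B^2 = 0. The scalar 0 is the complete invariant here: its sign names the subgroup type.


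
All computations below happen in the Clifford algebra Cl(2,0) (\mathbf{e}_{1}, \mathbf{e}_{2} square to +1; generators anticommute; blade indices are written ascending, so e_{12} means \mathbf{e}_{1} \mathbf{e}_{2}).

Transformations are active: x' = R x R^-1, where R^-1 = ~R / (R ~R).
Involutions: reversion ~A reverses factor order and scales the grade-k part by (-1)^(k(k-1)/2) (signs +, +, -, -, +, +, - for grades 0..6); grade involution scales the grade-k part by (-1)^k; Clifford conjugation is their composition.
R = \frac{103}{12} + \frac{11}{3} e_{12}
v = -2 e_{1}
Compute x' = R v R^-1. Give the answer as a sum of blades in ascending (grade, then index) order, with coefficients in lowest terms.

~R = \frac{103}{12} - \frac{11}{3} e_{12}, and R ~R = \frac{12545}{144}, so R^-1 = ~R / (\frac{12545}{144}).
R v = -\frac{103}{6} e_{1} + \frac{22}{3} e_{2}
Answer: -\frac{17346}{12545} e_{1} + \frac{18128}{12545} e_{2}


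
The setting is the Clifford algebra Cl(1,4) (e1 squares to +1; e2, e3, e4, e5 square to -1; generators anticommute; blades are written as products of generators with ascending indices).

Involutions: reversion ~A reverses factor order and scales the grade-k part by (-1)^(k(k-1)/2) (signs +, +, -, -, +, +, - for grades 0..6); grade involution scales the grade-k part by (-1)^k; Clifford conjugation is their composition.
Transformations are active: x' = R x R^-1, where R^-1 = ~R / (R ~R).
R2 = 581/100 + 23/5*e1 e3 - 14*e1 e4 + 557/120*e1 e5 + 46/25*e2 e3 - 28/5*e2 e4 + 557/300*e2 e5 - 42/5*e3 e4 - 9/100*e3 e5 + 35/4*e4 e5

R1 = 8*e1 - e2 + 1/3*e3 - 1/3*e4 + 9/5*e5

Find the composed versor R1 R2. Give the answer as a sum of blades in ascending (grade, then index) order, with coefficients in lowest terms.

Distribute over the terms of R1 (each basis-blade product reordered to ascending indices, repeated generators contracted through their squares):
(8*e1) R2 = 1162/25*e1 + 184/5*e3 - 112*e4 + 557/15*e5 + 368/25*e1 e2 e3 - 224/5*e1 e2 e4 + 1114/75*e1 e2 e5 - 336/5*e1 e3 e4 - 18/25*e1 e3 e5 + 70*e1 e4 e5
(-e2) R2 = -581/100*e2 + 46/25*e3 - 28/5*e4 + 557/300*e5 + 23/5*e1 e2 e3 - 14*e1 e2 e4 + 557/120*e1 e2 e5 + 42/5*e2 e3 e4 + 9/100*e2 e3 e5 - 35/4*e2 e4 e5
(1/3*e3) R2 = 23/15*e1 + 46/75*e2 + 581/300*e3 + 14/5*e4 + 3/100*e5 + 14/3*e1 e3 e4 - 557/360*e1 e3 e5 + 28/15*e2 e3 e4 - 557/900*e2 e3 e5 + 35/12*e3 e4 e5
(-1/3*e4) R2 = 14/3*e1 + 28/15*e2 + 14/5*e3 - 581/300*e4 + 35/12*e5 - 23/15*e1 e3 e4 + 557/360*e1 e4 e5 - 46/75*e2 e3 e4 + 557/900*e2 e4 e5 - 3/100*e3 e4 e5
(9/5*e5) R2 = 1671/200*e1 + 1671/500*e2 - 81/500*e3 + 63/4*e4 + 5229/500*e5 + 207/25*e1 e3 e5 - 126/5*e1 e4 e5 + 414/125*e2 e3 e5 - 252/25*e2 e4 e5 - 378/25*e3 e4 e5
Summing the partial products and collecting blades:
Answer: 12207/200*e1 + 3/250*e2 + 32411/750*e3 - 7574/75*e4 + 19648/375*e5 + 483/25*e1 e2 e3 - 294/5*e1 e2 e4 + 3899/200*e1 e2 e5 - 961/15*e1 e3 e4 + 10823/1800*e1 e3 e5 + 3337/72*e1 e4 e5 + 724/75*e2 e3 e4 + 3131/1125*e2 e3 e5 - 1639/90*e2 e4 e5 - 367/30*e3 e4 e5


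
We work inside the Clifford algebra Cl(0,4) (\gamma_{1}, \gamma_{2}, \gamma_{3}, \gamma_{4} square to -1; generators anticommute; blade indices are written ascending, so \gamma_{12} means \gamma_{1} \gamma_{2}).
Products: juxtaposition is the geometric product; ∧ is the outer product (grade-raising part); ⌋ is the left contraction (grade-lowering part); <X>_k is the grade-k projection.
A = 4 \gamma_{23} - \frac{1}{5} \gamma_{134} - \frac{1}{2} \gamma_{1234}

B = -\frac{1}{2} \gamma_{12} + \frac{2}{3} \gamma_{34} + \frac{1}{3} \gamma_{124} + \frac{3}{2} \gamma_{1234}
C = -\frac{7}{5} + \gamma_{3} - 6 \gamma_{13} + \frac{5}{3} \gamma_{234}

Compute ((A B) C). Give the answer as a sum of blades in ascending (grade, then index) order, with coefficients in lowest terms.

step 1: -\frac{3}{4} + \frac{2}{15} \gamma_{1} - \frac{3}{10} \gamma_{2} - \frac{1}{6} \gamma_{3} + \frac{1}{3} \gamma_{12} - 2 \gamma_{13} - 6 \gamma_{14} - \frac{1}{15} \gamma_{23} - \frac{8}{3} \gamma_{24} - \frac{1}{4} \gamma_{34} + \frac{4}{3} \gamma_{134} - \frac{1}{10} \gamma_{234}
step 2: -\frac{219}{20} + \frac{211}{75} \gamma_{1} + \frac{271}{300} \gamma_{2} - \frac{749}{180} \gamma_{3} + \frac{283}{36} \gamma_{4} - \frac{139}{45} \gamma_{12} + \frac{223}{30} \gamma_{13} + \frac{337}{30} \gamma_{14} - \frac{331}{150} \gamma_{23} + \frac{151}{45} \gamma_{24} - \frac{703}{20} \gamma_{34} + \frac{128}{15} \gamma_{123} - \frac{59}{15} \gamma_{124} + \frac{161}{45} \gamma_{134} + \frac{467}{300} \gamma_{234} - \frac{142}{9} \gamma_{1234}
Answer: -\frac{219}{20} + \frac{211}{75} \gamma_{1} + \frac{271}{300} \gamma_{2} - \frac{749}{180} \gamma_{3} + \frac{283}{36} \gamma_{4} - \frac{139}{45} \gamma_{12} + \frac{223}{30} \gamma_{13} + \frac{337}{30} \gamma_{14} - \frac{331}{150} \gamma_{23} + \frac{151}{45} \gamma_{24} - \frac{703}{20} \gamma_{34} + \frac{128}{15} \gamma_{123} - \frac{59}{15} \gamma_{124} + \frac{161}{45} \gamma_{134} + \frac{467}{300} \gamma_{234} - \frac{142}{9} \gamma_{1234}


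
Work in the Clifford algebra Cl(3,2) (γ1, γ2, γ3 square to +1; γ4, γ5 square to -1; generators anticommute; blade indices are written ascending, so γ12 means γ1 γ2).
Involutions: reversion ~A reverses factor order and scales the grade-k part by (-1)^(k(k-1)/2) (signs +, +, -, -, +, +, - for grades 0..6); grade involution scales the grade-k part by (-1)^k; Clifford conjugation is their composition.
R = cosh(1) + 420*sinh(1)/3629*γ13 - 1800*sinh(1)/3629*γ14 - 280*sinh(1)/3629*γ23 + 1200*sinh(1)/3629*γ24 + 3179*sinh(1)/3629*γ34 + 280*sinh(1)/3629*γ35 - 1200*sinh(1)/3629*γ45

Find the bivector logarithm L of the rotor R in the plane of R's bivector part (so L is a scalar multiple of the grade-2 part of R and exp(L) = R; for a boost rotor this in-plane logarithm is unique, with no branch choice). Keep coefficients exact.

The scalar part of R is cosh(1), so cosh pins the rapidity up to sign — the sign comes from the bivector part; dividing that part by sinh of the rapidity yields the plane, and the in-plane L = rapidity * plane is unique because the two sign choices cancel.
Concretely: cosh(rapidity) = cosh(1) gives rapidity = ±1, and since rapidity/sinh(rapidity) is even the sign is immaterial: L = (rapidity/sinh(rapidity)) * <R>_2 = (1/sinh(1)) * <R>_2.
Answer: 420/3629*γ13 - 1800/3629*γ14 - 280/3629*γ23 + 1200/3629*γ24 + 3179/3629*γ34 + 280/3629*γ35 - 1200/3629*γ45


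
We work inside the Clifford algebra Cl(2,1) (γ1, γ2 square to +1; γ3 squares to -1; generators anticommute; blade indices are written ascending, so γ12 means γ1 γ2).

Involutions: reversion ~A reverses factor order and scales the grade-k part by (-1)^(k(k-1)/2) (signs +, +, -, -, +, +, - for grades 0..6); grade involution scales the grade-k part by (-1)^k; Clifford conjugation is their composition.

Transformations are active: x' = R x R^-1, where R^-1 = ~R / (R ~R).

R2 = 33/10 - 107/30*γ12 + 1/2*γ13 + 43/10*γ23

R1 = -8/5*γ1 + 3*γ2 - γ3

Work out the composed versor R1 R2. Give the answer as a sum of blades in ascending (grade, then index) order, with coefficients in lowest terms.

Distribute over the terms of R1 (each basis-blade product reordered to ascending indices, repeated generators contracted through their squares):
(-8/5*γ1) R2 = -132/25*γ1 + 428/75*γ2 - 4/5*γ3 - 172/25*γ123
(3*γ2) R2 = 107/10*γ1 + 99/10*γ2 + 129/10*γ3 - 3/2*γ123
(-γ3) R2 = -1/2*γ1 - 43/10*γ2 - 33/10*γ3 + 107/30*γ123
Summing the partial products and collecting blades:
Answer: 123/25*γ1 + 848/75*γ2 + 44/5*γ3 - 361/75*γ123


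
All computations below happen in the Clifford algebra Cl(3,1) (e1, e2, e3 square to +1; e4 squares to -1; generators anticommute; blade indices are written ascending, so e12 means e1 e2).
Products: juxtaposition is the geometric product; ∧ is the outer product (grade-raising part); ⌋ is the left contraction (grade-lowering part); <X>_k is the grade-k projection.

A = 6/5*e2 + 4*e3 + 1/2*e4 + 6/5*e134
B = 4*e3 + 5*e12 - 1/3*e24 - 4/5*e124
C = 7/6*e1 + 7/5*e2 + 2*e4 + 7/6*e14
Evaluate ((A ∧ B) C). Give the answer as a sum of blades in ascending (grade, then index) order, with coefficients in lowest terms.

step 1: 24/5*e23 - 2*e34 + 20*e123 + 5/2*e124 + 4/3*e234 - 16/5*e1234
step 2: -35/12*e2 - 68/25*e3 - 5*e12 - 77/3*e13 - 7/2*e14 + 254/15*e23 + 35/12*e24 + 28/15*e34 + 122/9*e123 - 511/75*e134 + 508/15*e234 + 1982/45*e1234
Answer: -35/12*e2 - 68/25*e3 - 5*e12 - 77/3*e13 - 7/2*e14 + 254/15*e23 + 35/12*e24 + 28/15*e34 + 122/9*e123 - 511/75*e134 + 508/15*e234 + 1982/45*e1234


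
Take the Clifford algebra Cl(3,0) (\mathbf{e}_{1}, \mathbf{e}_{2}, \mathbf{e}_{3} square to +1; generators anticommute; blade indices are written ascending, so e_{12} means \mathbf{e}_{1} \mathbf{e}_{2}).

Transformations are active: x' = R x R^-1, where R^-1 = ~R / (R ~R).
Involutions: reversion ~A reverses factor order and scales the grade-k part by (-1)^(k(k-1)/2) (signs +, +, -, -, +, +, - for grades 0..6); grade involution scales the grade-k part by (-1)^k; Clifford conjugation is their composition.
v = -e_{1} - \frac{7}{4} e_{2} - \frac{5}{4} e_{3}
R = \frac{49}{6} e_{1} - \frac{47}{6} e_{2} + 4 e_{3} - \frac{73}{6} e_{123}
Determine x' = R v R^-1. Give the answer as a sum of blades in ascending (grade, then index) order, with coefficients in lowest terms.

~R = \frac{49}{6} e_{1} - \frac{47}{6} e_{2} + 4 e_{3} + \frac{73}{6} e_{123}, and R ~R = \frac{3505}{12}, so R^-1 = ~R / (\frac{3505}{12}).
R v = \frac{13}{24} - \frac{83}{12} e_{12} - \frac{55}{2} e_{13} + \frac{695}{24} e_{23}
Answer: -\frac{14534}{10515} e_{1} - \frac{23977}{42060} e_{2} + \frac{15487}{8412} e_{3}


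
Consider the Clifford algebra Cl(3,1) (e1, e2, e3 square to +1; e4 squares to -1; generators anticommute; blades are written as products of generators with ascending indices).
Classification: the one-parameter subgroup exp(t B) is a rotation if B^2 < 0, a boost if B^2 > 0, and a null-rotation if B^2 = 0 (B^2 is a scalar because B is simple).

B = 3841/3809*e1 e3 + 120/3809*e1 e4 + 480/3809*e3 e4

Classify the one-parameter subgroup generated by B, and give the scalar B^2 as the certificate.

B^2 term by term: the squares give (3841/3809)^2*(e1 e3)^2 + (120/3809)^2*(e1 e4)^2 + (480/3809)^2*(e3 e4)^2 = 14753281/14508481*(-1) + 14400/14508481*(+1) + 230400/14508481*(+1) = -1 (each basis 2-blade squares to minus the product of its generators' squares); cross terms between blades sharing an index anticommute and cancel. So B^2 = -1.
Answer: rotation, certificate B^2 = -1. Certificate logic: -1 is a conjugation-invariant scalar, so its sign fixes rotation versus boost versus null-rotation outright.


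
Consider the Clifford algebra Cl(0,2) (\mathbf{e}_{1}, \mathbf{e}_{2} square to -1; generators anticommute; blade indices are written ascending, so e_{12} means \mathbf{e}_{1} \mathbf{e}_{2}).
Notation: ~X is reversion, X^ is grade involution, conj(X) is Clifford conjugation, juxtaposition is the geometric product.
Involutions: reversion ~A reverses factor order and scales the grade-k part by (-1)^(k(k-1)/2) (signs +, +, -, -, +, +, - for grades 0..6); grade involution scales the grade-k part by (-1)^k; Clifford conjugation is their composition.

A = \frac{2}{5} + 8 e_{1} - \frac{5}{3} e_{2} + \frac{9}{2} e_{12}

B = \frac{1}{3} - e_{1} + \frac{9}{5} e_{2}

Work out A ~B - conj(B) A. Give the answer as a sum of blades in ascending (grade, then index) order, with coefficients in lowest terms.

first term: \frac{167}{15} - \frac{35}{6} e_{1} - \frac{1951}{450} e_{2} + \frac{427}{30} e_{12}
second term: -\frac{163}{15} - \frac{151}{30} e_{1} - \frac{2599}{450} e_{2} + \frac{427}{30} e_{12}
Answer: 22 - \frac{4}{5} e_{1} + \frac{36}{25} e_{2}


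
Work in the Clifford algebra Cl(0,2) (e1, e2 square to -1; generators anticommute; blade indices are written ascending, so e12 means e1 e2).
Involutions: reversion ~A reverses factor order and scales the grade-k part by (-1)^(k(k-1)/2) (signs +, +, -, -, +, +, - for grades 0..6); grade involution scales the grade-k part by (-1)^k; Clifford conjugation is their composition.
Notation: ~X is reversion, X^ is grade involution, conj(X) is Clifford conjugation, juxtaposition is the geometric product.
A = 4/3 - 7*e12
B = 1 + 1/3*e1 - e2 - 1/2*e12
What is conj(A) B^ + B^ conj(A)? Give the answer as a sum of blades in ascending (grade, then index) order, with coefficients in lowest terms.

first term: 29/6 - 67/9*e1 - e2 + 19/3*e12
second term: 29/6 + 59/9*e1 + 11/3*e2 + 19/3*e12
Answer: 29/3 - 8/9*e1 + 8/3*e2 + 38/3*e12


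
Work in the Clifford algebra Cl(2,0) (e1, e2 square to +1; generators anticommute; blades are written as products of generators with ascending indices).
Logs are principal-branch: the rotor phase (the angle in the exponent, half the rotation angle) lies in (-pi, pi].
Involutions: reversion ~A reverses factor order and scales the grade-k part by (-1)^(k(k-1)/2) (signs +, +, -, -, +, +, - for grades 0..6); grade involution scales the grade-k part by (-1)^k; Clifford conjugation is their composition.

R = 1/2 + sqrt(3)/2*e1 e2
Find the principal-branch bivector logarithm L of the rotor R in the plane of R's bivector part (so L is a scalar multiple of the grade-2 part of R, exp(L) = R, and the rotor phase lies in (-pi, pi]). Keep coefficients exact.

The scalar part of R is 1/2, which pins the rotor phase on the principal branch; dividing the bivector part by the sine of that phase recovers the unit plane, and L is the phase times that plane.
Concretely: cos(phase) = 1/2 gives phase = ±pi/3, and since phase/sin(phase) is even the sign is immaterial: L = (phase/sin(phase)) * <R>_2 = (2*sqrt(3)*pi/9) * <R>_2.
Answer: pi/3*e1 e2


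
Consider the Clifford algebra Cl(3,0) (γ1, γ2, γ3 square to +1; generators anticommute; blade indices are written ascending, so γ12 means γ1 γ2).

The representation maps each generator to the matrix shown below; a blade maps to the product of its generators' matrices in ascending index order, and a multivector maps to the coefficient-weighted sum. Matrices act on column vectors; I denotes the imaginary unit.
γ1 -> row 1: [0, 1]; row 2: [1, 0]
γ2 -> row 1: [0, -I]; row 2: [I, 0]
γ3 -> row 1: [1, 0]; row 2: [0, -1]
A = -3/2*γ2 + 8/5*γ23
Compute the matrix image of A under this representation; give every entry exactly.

Bivector images (products of the table entries): rho(γ23) = rho(γ2)rho(γ3) = row 1: [0, I]; row 2: [I, 0].
M = (-3/2)*rho(γ2) + (8/5)*rho(γ23), summed entrywise:
Answer: row 1: [0, 31*I/10]; row 2: [I/10, 0]


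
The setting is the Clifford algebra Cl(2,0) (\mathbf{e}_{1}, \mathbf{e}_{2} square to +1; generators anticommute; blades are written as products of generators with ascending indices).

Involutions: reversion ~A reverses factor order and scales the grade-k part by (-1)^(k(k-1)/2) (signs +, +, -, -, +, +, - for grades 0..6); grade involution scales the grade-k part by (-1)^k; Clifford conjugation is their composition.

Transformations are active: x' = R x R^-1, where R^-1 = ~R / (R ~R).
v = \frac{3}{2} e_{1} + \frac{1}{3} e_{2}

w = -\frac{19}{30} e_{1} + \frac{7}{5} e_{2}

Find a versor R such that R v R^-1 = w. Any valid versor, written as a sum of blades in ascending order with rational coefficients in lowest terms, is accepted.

Equal squares first: v^2 = w^2 = \frac{85}{36}. Then v + w = \frac{13}{15} e_{1} + \frac{26}{15} e_{2} is a versor taking v to w, provided it is invertible.
Answer: \frac{13}{15} e_{1} + \frac{26}{15} e_{2}


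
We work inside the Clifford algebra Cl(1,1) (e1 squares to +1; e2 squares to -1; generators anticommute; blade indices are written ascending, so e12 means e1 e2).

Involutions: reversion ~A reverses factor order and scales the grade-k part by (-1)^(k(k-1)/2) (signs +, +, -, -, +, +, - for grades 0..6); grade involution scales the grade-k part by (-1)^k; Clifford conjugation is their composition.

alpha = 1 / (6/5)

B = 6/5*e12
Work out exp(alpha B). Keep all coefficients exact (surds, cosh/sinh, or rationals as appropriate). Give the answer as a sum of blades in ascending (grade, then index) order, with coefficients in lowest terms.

B^2 = (6/5)^2*(e12)^2 = 36/25*(+1) = 36/25 (a basis 2-blade squares to minus the product of its generators' squares).
B^2 = 36/25 — the positive square puts this in the hyperbolic regime; l = 6/5, alpha*l = 1, so exp(alpha B) = cosh(1) + (sinh(1)/(6/5))*B = cosh(1) + (5*sinh(1)/6)*B.
Answer: cosh(1) + sinh(1)*e12


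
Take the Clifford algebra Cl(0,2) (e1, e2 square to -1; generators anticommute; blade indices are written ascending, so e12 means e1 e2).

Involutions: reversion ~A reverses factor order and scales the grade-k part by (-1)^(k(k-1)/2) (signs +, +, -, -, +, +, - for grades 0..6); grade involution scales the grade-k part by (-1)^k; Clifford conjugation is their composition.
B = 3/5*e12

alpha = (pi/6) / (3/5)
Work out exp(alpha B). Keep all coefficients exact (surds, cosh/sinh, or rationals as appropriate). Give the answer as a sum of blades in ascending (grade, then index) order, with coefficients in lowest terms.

B^2 = (3/5)^2*(e12)^2 = 9/25*(-1) = -9/25 (a basis 2-blade squares to minus the product of its generators' squares).
B^2 = -9/25 — a negative square means the series sums to a rotation: l = 3/5, alpha*l = pi/6, so exp(alpha B) = cos(pi/6) + (sin(pi/6)/(3/5))*B = sqrt(3)/2 + (5/6)*B.
Answer: sqrt(3)/2 + 1/2*e12


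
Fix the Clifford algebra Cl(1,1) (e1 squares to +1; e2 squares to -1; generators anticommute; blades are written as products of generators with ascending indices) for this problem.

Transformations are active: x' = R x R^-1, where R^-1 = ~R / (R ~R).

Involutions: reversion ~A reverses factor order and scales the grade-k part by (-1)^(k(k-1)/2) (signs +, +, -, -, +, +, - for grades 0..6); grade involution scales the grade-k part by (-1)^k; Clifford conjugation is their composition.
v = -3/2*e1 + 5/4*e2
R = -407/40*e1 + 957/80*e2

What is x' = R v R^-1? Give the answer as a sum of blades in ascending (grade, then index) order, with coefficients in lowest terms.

~R = -407/40*e1 + 957/80*e2, and R ~R = -253253/6400, so R^-1 = ~R / (-253253/6400).
R v = 99/320 + 209/40*e1 e2
Answer: 6945/4186*e1 - 12031/8372*e2


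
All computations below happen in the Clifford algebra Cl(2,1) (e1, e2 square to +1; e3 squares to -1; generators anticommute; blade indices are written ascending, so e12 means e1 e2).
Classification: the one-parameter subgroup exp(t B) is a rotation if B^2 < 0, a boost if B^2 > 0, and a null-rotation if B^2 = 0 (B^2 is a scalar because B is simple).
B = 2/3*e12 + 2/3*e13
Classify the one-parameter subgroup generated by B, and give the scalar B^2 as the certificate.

B^2 term by term: the squares give (2/3)^2*(e12)^2 + (2/3)^2*(e13)^2 = 4/9*(-1) + 4/9*(+1) = 0 (each basis 2-blade squares to minus the product of its generators' squares); cross terms between blades sharing an index anticommute and cancel. So B^2 = 0.
Answer: null-rotation, certificate B^2 = 0. B^2 = 0 is basis-independent, so its sign is the whole story.


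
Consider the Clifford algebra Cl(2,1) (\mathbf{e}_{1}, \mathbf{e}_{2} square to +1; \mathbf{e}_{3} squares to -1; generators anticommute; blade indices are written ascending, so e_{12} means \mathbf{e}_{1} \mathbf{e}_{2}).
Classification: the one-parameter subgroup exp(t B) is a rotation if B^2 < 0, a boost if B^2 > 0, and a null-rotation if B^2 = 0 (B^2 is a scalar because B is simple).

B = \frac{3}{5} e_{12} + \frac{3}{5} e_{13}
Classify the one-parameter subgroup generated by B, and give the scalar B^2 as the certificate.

B^2 term by term: the squares give (\frac{3}{5})^2*(e_{12})^2 + (\frac{3}{5})^2*(e_{13})^2 = \frac{9}{25}*(-1) + \frac{9}{25}*(+1) = 0 (each basis 2-blade squares to minus the product of its generators' squares); cross terms between blades sharing an index anticommute and cancel. So B^2 = 0.
Answer: null-rotation, certificate B^2 = 0. Why this suffices: the scalar 0 survives any versor conjugation, so its sign alone determines the class however B is presented.


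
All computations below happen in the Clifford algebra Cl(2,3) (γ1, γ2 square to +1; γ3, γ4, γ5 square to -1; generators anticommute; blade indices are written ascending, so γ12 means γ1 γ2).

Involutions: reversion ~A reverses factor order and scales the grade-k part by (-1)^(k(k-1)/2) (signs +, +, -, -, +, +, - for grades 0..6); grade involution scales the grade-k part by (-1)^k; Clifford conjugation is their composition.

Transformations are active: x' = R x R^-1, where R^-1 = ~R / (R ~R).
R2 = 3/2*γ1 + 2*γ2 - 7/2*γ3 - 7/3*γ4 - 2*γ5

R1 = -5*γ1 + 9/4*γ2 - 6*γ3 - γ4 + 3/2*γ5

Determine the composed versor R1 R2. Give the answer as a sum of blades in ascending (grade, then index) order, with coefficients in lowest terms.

Distribute over the terms of R1 (each basis-blade product reordered to ascending indices, repeated generators contracted through their squares):
(-5*γ1) R2 = -15/2 - 10*γ12 + 35/2*γ13 + 35/3*γ14 + 10*γ15
(9/4*γ2) R2 = 9/2 - 27/8*γ12 - 63/8*γ23 - 21/4*γ24 - 9/2*γ25
(-6*γ3) R2 = -21 + 9*γ13 + 12*γ23 + 14*γ34 + 12*γ35
(-γ4) R2 = -7/3 + 3/2*γ14 + 2*γ24 - 7/2*γ34 + 2*γ45
(3/2*γ5) R2 = 3 - 9/4*γ15 - 3*γ25 + 21/4*γ35 + 7/2*γ45
Summing the partial products and collecting blades:
Answer: -70/3 - 107/8*γ12 + 53/2*γ13 + 79/6*γ14 + 31/4*γ15 + 33/8*γ23 - 13/4*γ24 - 15/2*γ25 + 21/2*γ34 + 69/4*γ35 + 11/2*γ45


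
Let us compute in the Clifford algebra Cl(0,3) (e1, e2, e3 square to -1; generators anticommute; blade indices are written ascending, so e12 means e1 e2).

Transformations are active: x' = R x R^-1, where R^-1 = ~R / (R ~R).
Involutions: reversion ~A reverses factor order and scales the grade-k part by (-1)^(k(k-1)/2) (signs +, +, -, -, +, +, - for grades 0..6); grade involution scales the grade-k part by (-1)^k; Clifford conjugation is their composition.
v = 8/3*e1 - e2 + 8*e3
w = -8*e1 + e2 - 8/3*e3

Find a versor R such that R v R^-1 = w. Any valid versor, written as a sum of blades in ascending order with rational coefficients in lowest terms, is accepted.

Why this works: both vectors square to -649/9, so q(v) = q(w) and R = v + w = -16/3*e1 + 16/3*e3 carries v to w — its own direction survives, the complement (v - w)/2 flips.
Answer: -16/3*e1 + 16/3*e3


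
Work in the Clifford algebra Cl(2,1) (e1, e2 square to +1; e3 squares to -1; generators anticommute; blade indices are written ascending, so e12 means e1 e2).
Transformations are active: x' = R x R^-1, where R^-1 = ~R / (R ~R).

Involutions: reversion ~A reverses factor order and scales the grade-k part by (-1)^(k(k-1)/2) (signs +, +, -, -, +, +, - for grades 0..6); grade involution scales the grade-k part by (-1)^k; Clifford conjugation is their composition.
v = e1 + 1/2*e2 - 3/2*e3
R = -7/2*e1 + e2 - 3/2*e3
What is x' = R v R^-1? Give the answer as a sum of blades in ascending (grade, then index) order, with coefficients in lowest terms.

~R = -7/2*e1 + e2 - 3/2*e3, and R ~R = 11, so R^-1 = ~R / (11).
R v = -21/4 - 11/4*e12 + 27/4*e13 - 3/4*e23
Answer: 103/44*e1 - 16/11*e2 + 129/44*e3


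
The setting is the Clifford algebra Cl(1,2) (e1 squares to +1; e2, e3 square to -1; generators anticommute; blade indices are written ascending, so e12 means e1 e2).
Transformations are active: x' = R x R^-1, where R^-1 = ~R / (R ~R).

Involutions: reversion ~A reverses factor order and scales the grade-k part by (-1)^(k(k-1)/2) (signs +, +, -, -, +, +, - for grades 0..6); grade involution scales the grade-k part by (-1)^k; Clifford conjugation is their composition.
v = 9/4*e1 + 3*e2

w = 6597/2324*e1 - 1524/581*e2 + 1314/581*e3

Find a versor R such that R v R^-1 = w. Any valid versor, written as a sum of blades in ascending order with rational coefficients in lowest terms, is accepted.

The midline construction: v and w both square to -63/16, so reflecting in their sum 5913/1162*e1 + 219/581*e2 + 1314/581*e3 exchanges them.
Answer: 5913/1162*e1 + 219/581*e2 + 1314/581*e3


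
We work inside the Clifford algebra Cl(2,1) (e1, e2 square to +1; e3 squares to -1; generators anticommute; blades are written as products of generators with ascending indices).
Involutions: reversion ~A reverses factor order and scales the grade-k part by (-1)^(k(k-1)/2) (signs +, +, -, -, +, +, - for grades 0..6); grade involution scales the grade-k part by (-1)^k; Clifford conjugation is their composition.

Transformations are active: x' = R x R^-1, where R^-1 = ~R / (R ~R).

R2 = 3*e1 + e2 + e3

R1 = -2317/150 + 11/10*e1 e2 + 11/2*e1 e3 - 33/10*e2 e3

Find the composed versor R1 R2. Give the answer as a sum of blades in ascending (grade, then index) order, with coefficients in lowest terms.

Distribute over the terms of R2 (each basis-blade product reordered to ascending indices, repeated generators contracted through their squares):
R1 (3*e1) = -2317/50*e1 - 33/10*e2 - 33/2*e3 - 99/10*e1 e2 e3
R1 (e2) = 11/10*e1 - 2317/150*e2 + 33/10*e3 - 11/2*e1 e2 e3
R1 (e3) = -11/2*e1 + 33/10*e2 - 2317/150*e3 + 11/10*e1 e2 e3
Summing the partial products and collecting blades:
Answer: -2537/50*e1 - 2317/150*e2 - 4297/150*e3 - 143/10*e1 e2 e3


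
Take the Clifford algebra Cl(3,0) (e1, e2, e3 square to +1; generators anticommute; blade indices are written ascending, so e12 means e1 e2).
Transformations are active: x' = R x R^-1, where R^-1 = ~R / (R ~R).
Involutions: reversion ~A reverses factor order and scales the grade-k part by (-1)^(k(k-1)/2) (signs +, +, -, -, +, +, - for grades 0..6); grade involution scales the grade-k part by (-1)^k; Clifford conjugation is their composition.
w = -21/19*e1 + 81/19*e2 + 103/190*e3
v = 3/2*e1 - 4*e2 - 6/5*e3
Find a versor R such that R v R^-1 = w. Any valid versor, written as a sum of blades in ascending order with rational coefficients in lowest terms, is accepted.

Equal squares first: v^2 = w^2 = 1969/100. Then v + w = 15/38*e1 + 5/19*e2 - 25/38*e3 is a versor taking v to w, provided it is invertible.
Answer: 15/38*e1 + 5/19*e2 - 25/38*e3


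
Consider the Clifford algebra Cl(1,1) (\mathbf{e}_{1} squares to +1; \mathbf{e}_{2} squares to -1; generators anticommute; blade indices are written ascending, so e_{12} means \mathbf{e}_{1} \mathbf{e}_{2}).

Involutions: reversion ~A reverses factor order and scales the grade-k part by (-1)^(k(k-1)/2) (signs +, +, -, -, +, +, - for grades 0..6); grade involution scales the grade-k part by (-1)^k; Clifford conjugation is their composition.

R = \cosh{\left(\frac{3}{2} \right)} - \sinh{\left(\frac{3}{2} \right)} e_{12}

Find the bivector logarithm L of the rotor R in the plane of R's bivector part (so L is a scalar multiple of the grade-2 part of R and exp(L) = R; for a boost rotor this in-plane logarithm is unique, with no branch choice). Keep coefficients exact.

The scalar part of R is \cosh{\left(\frac{3}{2} \right)}, which fixes the rapidity magnitude through cosh (cosh is even, so it cannot fix the sign — the bivector part carries that); dividing the bivector part by sinh of the rapidity gives the plane, and L = rapidity * plane, where the joint sign ambiguity of (rapidity, plane) cancels in the product.
Concretely: cosh(rapidity) = \cosh{\left(\frac{3}{2} \right)} gives rapidity = ±\frac{3}{2}, and since rapidity/sinh(rapidity) is even the sign is immaterial: L = (rapidity/sinh(rapidity)) * <R>_2 = (\frac{3}{2 \sinh{\left(\frac{3}{2} \right)}}) * <R>_2.
Answer: - \frac{3}{2} e_{12}


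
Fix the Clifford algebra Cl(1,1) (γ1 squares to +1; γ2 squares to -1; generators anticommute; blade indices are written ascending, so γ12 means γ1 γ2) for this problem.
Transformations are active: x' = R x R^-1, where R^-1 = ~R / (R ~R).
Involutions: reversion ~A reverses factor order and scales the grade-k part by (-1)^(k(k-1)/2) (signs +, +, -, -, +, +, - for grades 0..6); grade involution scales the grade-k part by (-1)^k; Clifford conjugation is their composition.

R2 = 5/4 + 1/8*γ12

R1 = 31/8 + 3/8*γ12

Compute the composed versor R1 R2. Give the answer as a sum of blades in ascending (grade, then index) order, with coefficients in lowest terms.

Distribute over the terms of R1 (each basis-blade product reordered to ascending indices, repeated generators contracted through their squares):
(31/8) R2 = 155/32 + 31/64*γ12
(3/8*γ12) R2 = 3/64 + 15/32*γ12
Summing the partial products and collecting blades:
Answer: 313/64 + 61/64*γ12


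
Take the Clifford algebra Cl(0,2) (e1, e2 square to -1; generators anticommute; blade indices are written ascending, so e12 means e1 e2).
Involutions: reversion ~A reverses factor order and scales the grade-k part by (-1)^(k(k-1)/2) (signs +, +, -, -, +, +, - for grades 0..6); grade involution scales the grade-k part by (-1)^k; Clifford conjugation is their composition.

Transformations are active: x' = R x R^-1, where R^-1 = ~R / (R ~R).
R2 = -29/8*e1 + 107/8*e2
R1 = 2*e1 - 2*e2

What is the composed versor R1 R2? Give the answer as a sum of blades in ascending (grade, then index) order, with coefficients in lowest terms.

Distribute over the terms of R1 (each basis-blade product reordered to ascending indices, repeated generators contracted through their squares):
(2*e1) R2 = 29/4 + 107/4*e12
(-2*e2) R2 = 107/4 - 29/4*e12
Summing the partial products and collecting blades:
Answer: 34 + 39/2*e12


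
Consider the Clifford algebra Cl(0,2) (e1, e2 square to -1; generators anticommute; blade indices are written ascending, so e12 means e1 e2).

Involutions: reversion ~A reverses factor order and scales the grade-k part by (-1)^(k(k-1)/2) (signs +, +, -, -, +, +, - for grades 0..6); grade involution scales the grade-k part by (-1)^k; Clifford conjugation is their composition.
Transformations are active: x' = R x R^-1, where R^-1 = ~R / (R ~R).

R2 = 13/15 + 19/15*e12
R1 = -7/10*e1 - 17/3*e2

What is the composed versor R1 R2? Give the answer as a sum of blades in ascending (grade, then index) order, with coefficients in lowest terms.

Distribute over the terms of R1 (each basis-blade product reordered to ascending indices, repeated generators contracted through their squares):
(-7/10*e1) R2 = -91/150*e1 + 133/150*e2
(-17/3*e2) R2 = -323/45*e1 - 221/45*e2
Summing the partial products and collecting blades:
Answer: -3503/450*e1 - 1811/450*e2


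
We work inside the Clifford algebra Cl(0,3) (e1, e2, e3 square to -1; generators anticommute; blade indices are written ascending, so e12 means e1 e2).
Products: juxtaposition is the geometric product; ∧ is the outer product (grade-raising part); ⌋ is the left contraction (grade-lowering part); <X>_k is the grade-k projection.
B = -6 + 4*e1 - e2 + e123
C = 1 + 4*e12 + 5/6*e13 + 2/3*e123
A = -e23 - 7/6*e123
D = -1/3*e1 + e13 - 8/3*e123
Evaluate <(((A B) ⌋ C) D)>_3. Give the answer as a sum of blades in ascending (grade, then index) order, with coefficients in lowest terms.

step 1: -7/6 + e1 + e3 + 7/6*e13 + 32/3*e23 + 3*e123
step 2: -5/36 - 113/18*e1 - 29/9*e2 - 5/6*e3 - 16/3*e12 - 35/36*e13 - 2/3*e23 - 7/9*e123
step 3: 103/108 - 277/108*e1 + 97/27*e2 - 823/108*e3 - 71/27*e12 + 883/108*e13 - 67/3*e23 + 103/27*e123
step 4: 103/27*e123
Answer: 103/27*e123


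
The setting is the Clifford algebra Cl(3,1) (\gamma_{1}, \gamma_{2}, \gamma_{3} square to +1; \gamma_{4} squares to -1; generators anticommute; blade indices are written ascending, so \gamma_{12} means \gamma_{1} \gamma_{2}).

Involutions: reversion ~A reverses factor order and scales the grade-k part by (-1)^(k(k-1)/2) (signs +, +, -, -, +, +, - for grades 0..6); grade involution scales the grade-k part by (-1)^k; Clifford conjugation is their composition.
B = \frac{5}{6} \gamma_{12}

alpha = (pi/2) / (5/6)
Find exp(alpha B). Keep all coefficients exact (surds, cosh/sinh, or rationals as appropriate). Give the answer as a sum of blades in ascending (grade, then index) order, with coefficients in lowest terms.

B^2 = (\frac{5}{6})^2*(\gamma_{12})^2 = \frac{25}{36}*(-1) = -\frac{25}{36} (a basis 2-blade squares to minus the product of its generators' squares).
B^2 = -\frac{25}{36} — since the square is negative, the closed form is circular: l = \frac{5}{6}, alpha*l = \frac{\pi}{2}, so exp(alpha B) = cos(\frac{\pi}{2}) + (sin(\frac{\pi}{2})/(\frac{5}{6}))*B = 0 + (\frac{6}{5})*B.
Answer: \gamma_{12}


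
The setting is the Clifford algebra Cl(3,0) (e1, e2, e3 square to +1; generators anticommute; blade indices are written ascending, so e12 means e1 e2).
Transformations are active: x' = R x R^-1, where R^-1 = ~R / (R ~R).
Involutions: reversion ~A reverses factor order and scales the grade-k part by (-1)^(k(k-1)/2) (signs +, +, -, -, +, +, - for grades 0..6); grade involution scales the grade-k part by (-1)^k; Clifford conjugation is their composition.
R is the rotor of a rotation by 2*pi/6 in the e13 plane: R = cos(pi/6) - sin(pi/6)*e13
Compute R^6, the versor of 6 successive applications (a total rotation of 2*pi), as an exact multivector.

The rotor phase is half the rotation angle and phases add under composition, so 6 steps in the e13 plane accumulate phase 6*(pi/6) = pi: R^6 = cos(pi) - sin(pi)*e13.
cos(pi) = -1 and sin(pi) = 0, so R^6 = -1. The total rotation 2*pi is 1 full turn, so every vector returns to itself, yet the rotor is -1, on the OTHER sheet of the double cover (an odd number of 2*pi turns).
Answer: -1


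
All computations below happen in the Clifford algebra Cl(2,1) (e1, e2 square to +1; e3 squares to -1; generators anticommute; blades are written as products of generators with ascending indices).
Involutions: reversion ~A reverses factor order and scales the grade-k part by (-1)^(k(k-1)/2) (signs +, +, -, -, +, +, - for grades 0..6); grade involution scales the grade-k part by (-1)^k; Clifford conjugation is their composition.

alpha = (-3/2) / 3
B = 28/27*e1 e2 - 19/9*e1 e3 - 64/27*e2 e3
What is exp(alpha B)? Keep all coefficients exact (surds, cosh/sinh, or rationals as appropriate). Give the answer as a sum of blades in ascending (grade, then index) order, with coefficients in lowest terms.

B^2 term by term: the squares give (28/27)^2*(e1 e2)^2 + (-19/9)^2*(e1 e3)^2 + (-64/27)^2*(e2 e3)^2 = 784/729*(-1) + 361/81*(+1) + 4096/729*(+1) = 9 (each basis 2-blade squares to minus the product of its generators' squares); cross terms between blades sharing an index anticommute and cancel. So B^2 = 9.
B^2 = 9 — since the square is positive, the closed form is hyperbolic: l = 3, alpha*l = -3/2, so exp(alpha B) = cosh(-3/2) + (sinh(-3/2)/3)*B = cosh(3/2) + (-sinh(3/2)/3)*B.
Answer: cosh(3/2) - 28*sinh(3/2)/81*e1 e2 + 19*sinh(3/2)/27*e1 e3 + 64*sinh(3/2)/81*e2 e3


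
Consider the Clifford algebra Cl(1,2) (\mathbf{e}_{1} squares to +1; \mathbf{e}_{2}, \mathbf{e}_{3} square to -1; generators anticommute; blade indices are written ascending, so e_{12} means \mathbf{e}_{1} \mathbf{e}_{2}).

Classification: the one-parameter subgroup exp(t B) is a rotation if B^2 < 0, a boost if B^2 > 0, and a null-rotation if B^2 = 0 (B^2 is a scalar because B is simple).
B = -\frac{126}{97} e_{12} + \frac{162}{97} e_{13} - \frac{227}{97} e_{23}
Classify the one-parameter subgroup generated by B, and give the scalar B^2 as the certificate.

B^2 term by term: the squares give (-\frac{126}{97})^2*(e_{12})^2 + (\frac{162}{97})^2*(e_{13})^2 + (-\frac{227}{97})^2*(e_{23})^2 = \frac{15876}{9409}*(+1) + \frac{26244}{9409}*(+1) + \frac{51529}{9409}*(-1) = -1 (each basis 2-blade squares to minus the product of its generators' squares); cross terms between blades sharing an index anticommute and cancel. So B^2 = -1.
Answer: rotation, certificate B^2 = -1. Why this suffices: the scalar -1 survives any versor conjugation, so its sign alone determines the class however B is presented.


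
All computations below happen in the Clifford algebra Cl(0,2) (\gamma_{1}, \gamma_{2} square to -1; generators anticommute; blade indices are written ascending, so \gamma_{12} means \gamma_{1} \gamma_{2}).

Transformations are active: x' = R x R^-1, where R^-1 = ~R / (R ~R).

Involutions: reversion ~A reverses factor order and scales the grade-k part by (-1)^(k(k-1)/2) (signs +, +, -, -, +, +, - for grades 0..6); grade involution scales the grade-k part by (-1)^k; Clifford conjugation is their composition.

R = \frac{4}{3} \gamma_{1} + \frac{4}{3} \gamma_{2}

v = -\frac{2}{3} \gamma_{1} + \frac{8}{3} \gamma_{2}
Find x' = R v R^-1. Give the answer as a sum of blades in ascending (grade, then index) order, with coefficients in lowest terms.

~R = \frac{4}{3} \gamma_{1} + \frac{4}{3} \gamma_{2}, and R ~R = -\frac{32}{9}, so R^-1 = ~R / (-\frac{32}{9}).
R v = -\frac{8}{3} + \frac{40}{9} \gamma_{12}
Answer: \frac{8}{3} \gamma_{1} - \frac{2}{3} \gamma_{2}
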